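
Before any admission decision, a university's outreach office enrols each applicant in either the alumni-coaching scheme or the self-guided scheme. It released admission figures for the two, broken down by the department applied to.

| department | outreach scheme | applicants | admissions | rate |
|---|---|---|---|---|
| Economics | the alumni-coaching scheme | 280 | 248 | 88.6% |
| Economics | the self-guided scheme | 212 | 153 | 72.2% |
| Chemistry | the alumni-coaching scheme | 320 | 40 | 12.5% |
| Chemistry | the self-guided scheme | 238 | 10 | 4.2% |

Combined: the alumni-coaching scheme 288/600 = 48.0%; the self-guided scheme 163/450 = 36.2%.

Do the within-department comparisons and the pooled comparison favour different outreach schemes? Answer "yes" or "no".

Within each department level (Economics 88.6% vs 72.2%; Chemistry 12.5% vs 4.2%), the alumni-coaching scheme has the higher rate every time. Pooled: 48.0% vs 36.2% — the alumni-coaching scheme has the higher rate overall. They agree.

no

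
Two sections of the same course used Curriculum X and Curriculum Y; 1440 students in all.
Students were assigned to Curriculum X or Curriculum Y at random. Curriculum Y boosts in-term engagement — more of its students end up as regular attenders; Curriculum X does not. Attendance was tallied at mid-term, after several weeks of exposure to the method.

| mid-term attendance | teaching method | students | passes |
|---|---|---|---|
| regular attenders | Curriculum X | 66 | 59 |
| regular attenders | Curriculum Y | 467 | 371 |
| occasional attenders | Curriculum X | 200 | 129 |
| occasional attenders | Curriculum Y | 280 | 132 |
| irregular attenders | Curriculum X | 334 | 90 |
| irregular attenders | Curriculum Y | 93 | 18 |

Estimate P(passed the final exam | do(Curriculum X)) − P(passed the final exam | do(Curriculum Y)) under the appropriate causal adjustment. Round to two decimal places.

The stratified and pooled comparisons disagree (Curriculum X wins within each mid-term attendance; Curriculum Y wins overall), so the answer turns on the causal role of mid-term attendance.
Mid-term attendance lies on the pathway teaching method → mid-term attendance → outcome, so adjusting for it blocks the indirect effect. For the total causal effect of teaching method, use the unadjusted pooled rates.
The causal difference is the pooled difference: 0.463 − 0.620 = -0.157.

-0.16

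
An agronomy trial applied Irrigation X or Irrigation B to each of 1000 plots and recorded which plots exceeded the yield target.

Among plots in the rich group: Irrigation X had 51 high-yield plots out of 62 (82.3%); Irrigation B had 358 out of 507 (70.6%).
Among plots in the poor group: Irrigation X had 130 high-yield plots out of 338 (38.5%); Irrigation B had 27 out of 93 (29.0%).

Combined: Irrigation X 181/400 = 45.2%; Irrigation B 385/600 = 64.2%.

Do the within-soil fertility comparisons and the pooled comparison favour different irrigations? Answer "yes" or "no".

yes

Within each soil fertility level (rich 82.3% vs 70.6%; poor 38.5% vs 29.0%), Irrigation X has the higher rate every time. Pooled: 45.2% vs 64.2% — Irrigation B has the higher rate overall. The two comparisons disagree.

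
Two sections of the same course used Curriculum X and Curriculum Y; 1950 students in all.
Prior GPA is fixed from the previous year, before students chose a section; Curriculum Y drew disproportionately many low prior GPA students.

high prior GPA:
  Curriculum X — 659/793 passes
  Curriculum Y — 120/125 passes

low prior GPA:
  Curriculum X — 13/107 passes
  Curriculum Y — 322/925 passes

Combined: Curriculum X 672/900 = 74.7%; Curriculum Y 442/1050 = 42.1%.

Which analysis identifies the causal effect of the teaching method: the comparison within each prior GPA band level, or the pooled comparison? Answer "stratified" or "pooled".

Curriculum Y is higher inside every prior GPA band stratum but Curriculum X is higher in aggregate. Whether to stratify depends on how prior GPA band relates to the teaching method.
Nothing the teaching method does changes prior GPA band; the imbalance is an allocation artefact. With prior GPA band also predicting the outcome, the pooled figure is confounded, and the within-stratum comparison is the causal one.
Within each level — high prior GPA: 83.1% vs 96.0%; low prior GPA: 12.1% vs 34.8% — Curriculum Y is higher every time.

stratified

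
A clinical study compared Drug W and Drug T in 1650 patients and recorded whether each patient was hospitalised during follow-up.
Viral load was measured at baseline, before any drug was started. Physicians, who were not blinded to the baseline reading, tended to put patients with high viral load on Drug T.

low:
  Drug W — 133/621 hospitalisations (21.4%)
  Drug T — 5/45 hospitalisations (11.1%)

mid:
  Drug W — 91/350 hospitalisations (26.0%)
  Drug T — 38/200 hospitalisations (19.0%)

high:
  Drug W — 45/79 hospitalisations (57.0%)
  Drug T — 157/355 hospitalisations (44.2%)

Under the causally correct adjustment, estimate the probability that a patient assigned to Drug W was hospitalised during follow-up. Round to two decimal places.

Viral load satisfies the back-door criterion: it is not a descendant of the drug, and it blocks the spurious path from drug to outcome. Adjusting for it (i.e., using the within-viral load rates) gives the causal effect.
Standardising Drug W to the population viral load mix: 0.404·133/621 + 0.333·91/350 + 0.263·45/79 = 0.323.

0.32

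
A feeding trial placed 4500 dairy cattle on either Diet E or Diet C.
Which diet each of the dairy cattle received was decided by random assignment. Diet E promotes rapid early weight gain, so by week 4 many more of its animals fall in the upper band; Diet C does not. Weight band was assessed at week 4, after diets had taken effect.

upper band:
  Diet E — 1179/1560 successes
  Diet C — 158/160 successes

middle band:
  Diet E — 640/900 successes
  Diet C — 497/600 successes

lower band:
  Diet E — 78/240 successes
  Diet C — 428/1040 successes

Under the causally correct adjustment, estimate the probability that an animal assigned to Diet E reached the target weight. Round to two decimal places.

0.70

Diet C is higher inside every week-4 weight band stratum but Diet E is higher in aggregate. Whether to stratify depends on how week-4 weight band relates to the diet.
Stratifying would compare diets among dairy cattle the diets themselves sorted into week-4 weight band groups — a form of selection on an intermediate. The unconditioned pooled rates give the total causal effect.
So P(outcome | do(Diet E)) is just the pooled rate for Diet E: 1897/2700 = 0.703.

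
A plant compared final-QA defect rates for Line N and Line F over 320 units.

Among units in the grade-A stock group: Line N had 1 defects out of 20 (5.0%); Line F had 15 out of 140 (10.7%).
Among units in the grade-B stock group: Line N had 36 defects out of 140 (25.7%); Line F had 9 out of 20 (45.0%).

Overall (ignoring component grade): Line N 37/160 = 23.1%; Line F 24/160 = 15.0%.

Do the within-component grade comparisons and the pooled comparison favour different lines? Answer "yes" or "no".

Within each component grade level (grade-A stock 5.0% vs 10.7%; grade-B stock 25.7% vs 45.0%), Line N has the lower rate every time. Pooled: 23.1% vs 15.0% — Line F has the lower rate overall. The two comparisons disagree.

yes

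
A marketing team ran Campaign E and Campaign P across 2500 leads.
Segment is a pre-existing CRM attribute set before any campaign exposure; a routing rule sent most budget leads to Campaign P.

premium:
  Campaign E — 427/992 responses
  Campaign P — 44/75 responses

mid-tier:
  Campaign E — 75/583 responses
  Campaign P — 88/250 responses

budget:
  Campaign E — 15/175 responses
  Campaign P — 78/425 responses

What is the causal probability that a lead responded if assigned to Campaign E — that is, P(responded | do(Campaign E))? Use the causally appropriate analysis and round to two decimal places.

0.25

The customer segment-specific comparison favours Campaign P throughout, but the pooled figures favour Campaign E. The question is whether to condition on customer segment.
Customer segment differs across campaigns for reasons unrelated to any effect of the campaign itself, and it separately predicts the outcome — a classic confounder. We must compare within customer segment levels.
Standardising Campaign E to the population customer segment mix: 0.427·427/992 + 0.333·75/583 + 0.240·15/175 = 0.247.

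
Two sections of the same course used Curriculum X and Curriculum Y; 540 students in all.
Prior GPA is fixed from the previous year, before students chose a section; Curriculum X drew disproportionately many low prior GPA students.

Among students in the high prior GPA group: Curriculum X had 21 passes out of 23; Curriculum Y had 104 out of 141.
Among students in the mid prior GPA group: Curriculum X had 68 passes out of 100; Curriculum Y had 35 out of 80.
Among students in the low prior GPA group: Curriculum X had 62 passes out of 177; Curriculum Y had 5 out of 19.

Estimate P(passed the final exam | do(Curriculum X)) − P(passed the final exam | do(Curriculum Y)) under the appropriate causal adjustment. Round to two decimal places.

+0.17

The prior GPA band-specific comparison favours Curriculum X throughout, but the pooled figures favour Curriculum Y. The question is whether to condition on prior GPA band.
Here prior GPA band is a common cause — it drives both which teaching method a case falls under and the outcome. The crude comparison mixes populations; the stratum-specific rates are the causally relevant ones.
Adjusting over the population distribution of prior GPA band: 0.304·(0.913−0.738) + 0.333·(0.680−0.438) + 0.363·(0.350−0.263) = +0.166.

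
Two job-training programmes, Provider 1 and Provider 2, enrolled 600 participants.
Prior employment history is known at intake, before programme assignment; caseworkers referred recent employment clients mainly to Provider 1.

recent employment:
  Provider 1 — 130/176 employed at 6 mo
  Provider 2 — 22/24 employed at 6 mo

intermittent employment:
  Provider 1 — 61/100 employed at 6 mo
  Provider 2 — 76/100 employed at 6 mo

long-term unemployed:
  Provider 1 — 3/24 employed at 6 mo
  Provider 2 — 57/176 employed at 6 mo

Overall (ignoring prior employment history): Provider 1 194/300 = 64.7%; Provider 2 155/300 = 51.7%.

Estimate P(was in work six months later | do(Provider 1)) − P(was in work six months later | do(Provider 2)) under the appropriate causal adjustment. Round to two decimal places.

Since prior employment history is a pre-existing factor (not a product of the programme) and it affects the outcome on its own, it is a confounder. The stratified rates, not the pooled rate, identify the causal effect.
Adjusting over the population distribution of prior employment history: 0.333·(0.739−0.917) + 0.333·(0.610−0.760) + 0.333·(0.125−0.324) = -0.176.

-0.18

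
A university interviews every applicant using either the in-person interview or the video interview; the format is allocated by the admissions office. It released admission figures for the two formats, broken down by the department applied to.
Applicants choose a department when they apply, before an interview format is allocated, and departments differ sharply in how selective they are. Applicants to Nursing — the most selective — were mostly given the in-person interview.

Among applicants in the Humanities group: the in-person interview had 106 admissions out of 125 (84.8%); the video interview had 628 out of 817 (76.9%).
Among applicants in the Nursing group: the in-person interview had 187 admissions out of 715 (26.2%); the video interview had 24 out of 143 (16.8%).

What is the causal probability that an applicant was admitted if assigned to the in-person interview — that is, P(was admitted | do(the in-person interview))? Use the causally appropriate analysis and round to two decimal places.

0.57

Here department is a common cause — it drives both which interview format a case falls under and the outcome. The crude comparison mixes populations; the stratum-specific rates are the causally relevant ones.
Standardising the in-person interview to the population department mix: 0.523·106/125 + 0.477·187/715 = 0.568.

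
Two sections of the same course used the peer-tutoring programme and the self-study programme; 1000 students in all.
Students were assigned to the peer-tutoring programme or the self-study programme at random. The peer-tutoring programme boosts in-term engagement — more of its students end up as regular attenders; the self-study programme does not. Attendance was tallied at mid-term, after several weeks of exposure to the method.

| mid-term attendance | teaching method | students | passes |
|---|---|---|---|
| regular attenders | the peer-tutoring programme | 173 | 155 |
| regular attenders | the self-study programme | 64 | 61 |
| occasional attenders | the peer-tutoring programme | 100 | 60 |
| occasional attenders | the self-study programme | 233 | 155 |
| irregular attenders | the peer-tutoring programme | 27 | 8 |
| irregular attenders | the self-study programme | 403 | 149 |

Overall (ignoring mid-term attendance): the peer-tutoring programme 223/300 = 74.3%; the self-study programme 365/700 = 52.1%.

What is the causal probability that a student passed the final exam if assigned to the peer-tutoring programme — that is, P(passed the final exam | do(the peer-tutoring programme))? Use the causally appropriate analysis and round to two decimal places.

Stratifying would compare teaching methods among students the teaching methods themselves sorted into mid-term attendance groups — a form of selection on an intermediate. The unconditioned pooled rates give the total causal effect.
So P(outcome | do(the peer-tutoring programme)) is just the pooled rate for the peer-tutoring programme: 223/300 = 0.743.

0.74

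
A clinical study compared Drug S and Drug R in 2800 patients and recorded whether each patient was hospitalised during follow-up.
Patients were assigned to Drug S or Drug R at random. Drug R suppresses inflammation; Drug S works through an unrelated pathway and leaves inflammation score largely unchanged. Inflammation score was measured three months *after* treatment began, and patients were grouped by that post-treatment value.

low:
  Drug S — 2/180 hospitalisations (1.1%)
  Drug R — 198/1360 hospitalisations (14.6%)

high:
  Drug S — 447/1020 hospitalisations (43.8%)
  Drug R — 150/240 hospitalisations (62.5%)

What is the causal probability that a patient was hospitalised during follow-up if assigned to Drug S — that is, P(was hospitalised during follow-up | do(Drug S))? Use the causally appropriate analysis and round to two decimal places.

The stratified and pooled comparisons disagree (Drug S wins within each inflammation score; Drug R wins overall), so the answer turns on the causal role of inflammation score.
Inflammation score is downstream of the drug. One should not condition on a consequence of treatment, so the overall rates are the right comparison.
So P(outcome | do(Drug S)) is just the pooled rate for Drug S: 449/1200 = 0.374.

0.37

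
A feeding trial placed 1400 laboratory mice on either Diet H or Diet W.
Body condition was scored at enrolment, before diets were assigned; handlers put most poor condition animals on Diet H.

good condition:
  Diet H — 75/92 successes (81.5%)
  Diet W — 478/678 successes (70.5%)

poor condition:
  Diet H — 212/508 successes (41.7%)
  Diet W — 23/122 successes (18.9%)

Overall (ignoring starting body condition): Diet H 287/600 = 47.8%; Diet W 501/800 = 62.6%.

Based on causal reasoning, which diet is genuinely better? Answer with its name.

Diet H is higher inside every starting body condition stratum but Diet W is higher in aggregate. Whether to stratify depends on how starting body condition relates to the diet.
Starting body condition is set before the diet has any effect — it is not caused by the diet — and it independently drives the outcome. That makes it a confounder, so the causal comparison is within starting body condition levels.
Within each level — good condition: 81.5% vs 70.5%; poor condition: 41.7% vs 18.9% — Diet H is higher every time.

Diet H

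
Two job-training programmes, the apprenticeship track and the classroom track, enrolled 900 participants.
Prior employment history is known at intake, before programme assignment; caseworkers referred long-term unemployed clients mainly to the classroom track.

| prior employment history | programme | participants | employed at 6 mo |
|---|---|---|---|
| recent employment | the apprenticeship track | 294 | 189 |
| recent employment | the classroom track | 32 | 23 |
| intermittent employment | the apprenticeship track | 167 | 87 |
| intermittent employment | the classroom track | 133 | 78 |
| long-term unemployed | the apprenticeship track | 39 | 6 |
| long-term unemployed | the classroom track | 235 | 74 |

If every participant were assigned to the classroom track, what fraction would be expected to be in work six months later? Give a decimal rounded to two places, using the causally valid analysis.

Prior employment history differs across programmes for reasons unrelated to any effect of the programme itself, and it separately predicts the outcome — a classic confounder. We must compare within prior employment history levels.
Standardising the classroom track to the population prior employment history mix: 0.362·23/32 + 0.333·78/133 + 0.304·74/235 = 0.552.

0.55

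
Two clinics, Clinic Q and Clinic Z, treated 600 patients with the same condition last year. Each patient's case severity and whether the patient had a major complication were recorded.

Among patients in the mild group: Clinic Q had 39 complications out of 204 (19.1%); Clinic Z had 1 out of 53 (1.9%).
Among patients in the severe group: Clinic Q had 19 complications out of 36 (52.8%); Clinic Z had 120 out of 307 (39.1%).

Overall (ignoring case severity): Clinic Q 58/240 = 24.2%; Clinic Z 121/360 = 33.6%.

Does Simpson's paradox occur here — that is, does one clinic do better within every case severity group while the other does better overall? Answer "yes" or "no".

Within each case severity level (mild 19.1% vs 1.9%; severe 52.8% vs 39.1%), Clinic Z has the lower rate every time. Pooled: 24.2% vs 33.6% — Clinic Q has the lower rate overall. The two comparisons disagree.

yes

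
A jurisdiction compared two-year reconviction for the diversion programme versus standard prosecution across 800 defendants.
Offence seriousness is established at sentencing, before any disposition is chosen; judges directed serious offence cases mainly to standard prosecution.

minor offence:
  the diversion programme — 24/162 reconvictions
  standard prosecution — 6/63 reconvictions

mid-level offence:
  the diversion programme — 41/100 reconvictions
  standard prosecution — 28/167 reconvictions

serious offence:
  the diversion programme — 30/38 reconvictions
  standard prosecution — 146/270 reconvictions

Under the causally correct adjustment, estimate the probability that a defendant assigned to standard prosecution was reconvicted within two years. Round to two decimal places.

Here offence seriousness is a common cause — it drives both which disposition a case falls under and the outcome. The crude comparison mixes populations; the stratum-specific rates are the causally relevant ones.
Standardising standard prosecution to the population offence seriousness mix: 0.281·6/63 + 0.334·28/167 + 0.385·146/270 = 0.291.

0.29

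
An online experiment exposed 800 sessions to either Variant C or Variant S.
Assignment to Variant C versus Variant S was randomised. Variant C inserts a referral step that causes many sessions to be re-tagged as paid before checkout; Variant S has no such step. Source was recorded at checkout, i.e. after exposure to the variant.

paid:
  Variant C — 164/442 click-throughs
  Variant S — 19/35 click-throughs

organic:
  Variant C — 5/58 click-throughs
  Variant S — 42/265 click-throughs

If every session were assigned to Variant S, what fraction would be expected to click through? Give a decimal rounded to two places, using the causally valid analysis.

The traffic source-specific comparison favours Variant S throughout, but the pooled figures favour Variant C. The question is whether to condition on traffic source.
The distribution of traffic source is itself part of what the variant does — it is an intermediate outcome. Holding it fixed would remove that part of the effect; the total effect is the pooled difference.
So P(outcome | do(Variant S)) is just the pooled rate for Variant S: 61/300 = 0.203.

0.20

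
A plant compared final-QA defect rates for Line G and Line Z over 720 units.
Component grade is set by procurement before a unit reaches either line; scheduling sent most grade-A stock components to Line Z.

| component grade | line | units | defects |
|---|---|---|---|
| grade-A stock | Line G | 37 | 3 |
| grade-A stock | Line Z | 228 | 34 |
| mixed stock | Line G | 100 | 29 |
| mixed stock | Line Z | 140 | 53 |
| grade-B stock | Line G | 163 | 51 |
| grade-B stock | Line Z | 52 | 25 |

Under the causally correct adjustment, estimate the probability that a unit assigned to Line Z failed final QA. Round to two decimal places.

Component grade is set before the line has any effect — it is not caused by the line — and it independently drives the outcome. That makes it a confounder, so the causal comparison is within component grade levels.
Standardising Line Z to the population component grade mix: 0.368·34/228 + 0.333·53/140 + 0.299·25/52 = 0.325.

0.32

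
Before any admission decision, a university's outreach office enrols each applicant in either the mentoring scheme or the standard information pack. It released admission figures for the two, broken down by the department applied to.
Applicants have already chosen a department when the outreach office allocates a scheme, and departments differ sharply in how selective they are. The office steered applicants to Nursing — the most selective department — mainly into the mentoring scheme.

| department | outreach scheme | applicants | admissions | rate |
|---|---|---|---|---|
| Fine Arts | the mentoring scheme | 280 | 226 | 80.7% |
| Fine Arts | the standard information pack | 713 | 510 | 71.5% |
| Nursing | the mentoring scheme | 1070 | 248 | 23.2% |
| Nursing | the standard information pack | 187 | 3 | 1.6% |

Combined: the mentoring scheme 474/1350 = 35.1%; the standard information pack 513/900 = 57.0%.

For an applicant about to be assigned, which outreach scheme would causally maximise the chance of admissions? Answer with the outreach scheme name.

Within every department level the mentoring scheme has the higher rate, yet pooled the standard information pack does — Simpson's reversal.
Nothing the outreach scheme does changes department; the imbalance is an allocation artefact. With department also predicting the outcome, the pooled figure is confounded, and the within-stratum comparison is the causal one.
Within each level — Fine Arts: 80.7% vs 71.5%; Nursing: 23.2% vs 1.6% — the mentoring scheme is higher every time.

the mentoring scheme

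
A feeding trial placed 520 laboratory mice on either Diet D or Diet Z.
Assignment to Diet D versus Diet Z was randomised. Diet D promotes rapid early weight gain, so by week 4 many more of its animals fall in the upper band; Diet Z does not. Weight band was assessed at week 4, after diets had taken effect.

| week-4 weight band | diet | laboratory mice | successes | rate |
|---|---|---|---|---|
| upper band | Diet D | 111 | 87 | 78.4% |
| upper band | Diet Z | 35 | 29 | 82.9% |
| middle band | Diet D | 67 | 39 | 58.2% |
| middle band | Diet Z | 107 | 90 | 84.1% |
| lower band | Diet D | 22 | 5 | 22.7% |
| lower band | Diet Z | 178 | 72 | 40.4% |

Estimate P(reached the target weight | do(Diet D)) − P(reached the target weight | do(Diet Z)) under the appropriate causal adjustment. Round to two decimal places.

+0.06

Diet Z is higher inside every week-4 weight band stratum but Diet D is higher in aggregate. Whether to stratify depends on how week-4 weight band relates to the diet.
Because the diet influences week-4 weight band, week-4 weight band is a post-treatment mediator, not a confounder. Stratifying on it would bias the estimate; the causal effect is the crude pooled difference.
The causal difference is the pooled difference: 0.655 − 0.597 = +0.058.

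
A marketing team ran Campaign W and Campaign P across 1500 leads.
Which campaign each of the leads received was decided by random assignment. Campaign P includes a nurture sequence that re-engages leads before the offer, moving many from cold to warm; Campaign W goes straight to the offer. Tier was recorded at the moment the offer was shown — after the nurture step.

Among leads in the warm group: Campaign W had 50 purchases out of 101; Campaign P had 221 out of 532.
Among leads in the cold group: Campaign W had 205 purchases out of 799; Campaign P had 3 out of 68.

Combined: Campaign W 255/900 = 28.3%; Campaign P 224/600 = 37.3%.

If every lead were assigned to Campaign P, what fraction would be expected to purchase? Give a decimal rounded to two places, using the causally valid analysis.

0.37

Engagement tier is downstream of the campaign. One should not condition on a consequence of treatment, so the overall rates are the right comparison.
So P(outcome | do(Campaign P)) is just the pooled rate for Campaign P: 224/600 = 0.373.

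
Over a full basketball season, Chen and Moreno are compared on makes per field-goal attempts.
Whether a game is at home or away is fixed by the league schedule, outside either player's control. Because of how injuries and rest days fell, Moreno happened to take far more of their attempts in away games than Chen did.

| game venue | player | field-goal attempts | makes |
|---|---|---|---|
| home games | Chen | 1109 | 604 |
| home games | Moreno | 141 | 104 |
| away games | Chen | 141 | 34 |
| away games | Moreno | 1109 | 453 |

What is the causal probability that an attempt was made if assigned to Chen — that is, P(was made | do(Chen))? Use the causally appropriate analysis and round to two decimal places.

0.39

The game venue-specific comparison favours Moreno throughout, but the pooled figures favour Chen. The question is whether to condition on game venue.
The imbalance in game venue arose from how field-goal attempts were allocated, not from anything the player did; and game venue independently affects the outcome. The pooled gap is confounded — condition on game venue.
Standardising Chen to the population game venue mix: 0.500·604/1109 + 0.500·34/141 = 0.393.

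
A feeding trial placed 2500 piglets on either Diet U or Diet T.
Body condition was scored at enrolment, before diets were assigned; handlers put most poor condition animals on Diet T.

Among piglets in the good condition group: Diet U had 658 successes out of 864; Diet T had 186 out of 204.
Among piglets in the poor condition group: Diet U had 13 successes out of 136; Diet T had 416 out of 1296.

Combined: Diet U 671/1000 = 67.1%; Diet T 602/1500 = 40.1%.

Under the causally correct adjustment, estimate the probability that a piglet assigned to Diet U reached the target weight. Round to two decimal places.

The starting body condition-specific comparison favours Diet T throughout, but the pooled figures favour Diet U. The question is whether to condition on starting body condition.
Here starting body condition is a common cause — it drives both which diet a case falls under and the outcome. The crude comparison mixes populations; the stratum-specific rates are the causally relevant ones.
Standardising Diet U to the population starting body condition mix: 0.427·658/864 + 0.573·13/136 = 0.380.

0.38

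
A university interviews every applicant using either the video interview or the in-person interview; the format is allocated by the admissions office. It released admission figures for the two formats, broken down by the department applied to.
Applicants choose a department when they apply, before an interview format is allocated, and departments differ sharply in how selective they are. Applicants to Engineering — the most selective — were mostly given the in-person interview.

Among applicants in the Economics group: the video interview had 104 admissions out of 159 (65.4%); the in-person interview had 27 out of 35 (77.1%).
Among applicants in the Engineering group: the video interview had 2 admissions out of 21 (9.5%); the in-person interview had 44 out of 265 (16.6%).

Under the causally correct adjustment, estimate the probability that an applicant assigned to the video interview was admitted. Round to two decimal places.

Since department is a pre-existing factor (not a product of the interview format) and it affects the outcome on its own, it is a confounder. The stratified rates, not the pooled rate, identify the causal effect.
Standardising the video interview to the population department mix: 0.404·104/159 + 0.596·2/21 = 0.321.

0.32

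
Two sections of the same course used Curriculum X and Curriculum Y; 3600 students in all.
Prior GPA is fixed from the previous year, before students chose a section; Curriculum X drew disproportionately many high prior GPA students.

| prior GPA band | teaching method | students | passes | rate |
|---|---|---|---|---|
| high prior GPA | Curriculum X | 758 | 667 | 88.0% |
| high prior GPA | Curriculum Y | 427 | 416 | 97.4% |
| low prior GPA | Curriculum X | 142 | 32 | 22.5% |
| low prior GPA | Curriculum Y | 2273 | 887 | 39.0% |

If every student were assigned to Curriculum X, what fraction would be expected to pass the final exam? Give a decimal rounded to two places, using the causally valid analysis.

0.44

Curriculum Y is higher inside every prior GPA band stratum but Curriculum X is higher in aggregate. Whether to stratify depends on how prior GPA band relates to the teaching method.
Nothing the teaching method does changes prior GPA band; the imbalance is an allocation artefact. With prior GPA band also predicting the outcome, the pooled figure is confounded, and the within-stratum comparison is the causal one.
Standardising Curriculum X to the population prior GPA band mix: 0.329·667/758 + 0.671·32/142 = 0.441.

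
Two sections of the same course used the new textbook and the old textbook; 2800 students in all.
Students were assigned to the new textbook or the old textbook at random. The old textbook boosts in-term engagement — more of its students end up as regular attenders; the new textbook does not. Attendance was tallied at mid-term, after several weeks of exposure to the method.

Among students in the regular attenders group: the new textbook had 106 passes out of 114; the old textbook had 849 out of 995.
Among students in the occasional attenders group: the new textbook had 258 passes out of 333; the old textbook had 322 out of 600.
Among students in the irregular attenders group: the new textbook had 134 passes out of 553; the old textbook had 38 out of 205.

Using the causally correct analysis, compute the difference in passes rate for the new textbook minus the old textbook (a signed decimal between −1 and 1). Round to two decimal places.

-0.17

The stratified and pooled comparisons disagree (the new textbook wins within each mid-term attendance; the old textbook wins overall), so the answer turns on the causal role of mid-term attendance.
Mid-term attendance lies on the pathway teaching method → mid-term attendance → outcome, so adjusting for it blocks the indirect effect. For the total causal effect of teaching method, use the unadjusted pooled rates.
The causal difference is the pooled difference: 0.498 − 0.672 = -0.174.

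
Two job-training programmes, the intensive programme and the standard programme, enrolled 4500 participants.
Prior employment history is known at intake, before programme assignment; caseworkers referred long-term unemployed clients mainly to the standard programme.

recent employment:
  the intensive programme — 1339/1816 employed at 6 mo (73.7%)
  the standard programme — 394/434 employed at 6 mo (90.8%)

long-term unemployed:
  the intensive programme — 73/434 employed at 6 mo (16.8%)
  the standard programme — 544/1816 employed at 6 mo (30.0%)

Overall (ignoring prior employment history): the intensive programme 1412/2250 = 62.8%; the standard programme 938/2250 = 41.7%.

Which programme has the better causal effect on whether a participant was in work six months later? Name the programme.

the standard programme is higher inside every prior employment history stratum but the intensive programme is higher in aggregate. Whether to stratify depends on how prior employment history relates to the programme.
Prior employment history is set before the programme has any effect — it is not caused by the programme — and it independently drives the outcome. That makes it a confounder, so the causal comparison is within prior employment history levels.
Within each level — recent employment: 73.7% vs 90.8%; long-term unemployed: 16.8% vs 30.0% — the standard programme is higher every time.

the standard programme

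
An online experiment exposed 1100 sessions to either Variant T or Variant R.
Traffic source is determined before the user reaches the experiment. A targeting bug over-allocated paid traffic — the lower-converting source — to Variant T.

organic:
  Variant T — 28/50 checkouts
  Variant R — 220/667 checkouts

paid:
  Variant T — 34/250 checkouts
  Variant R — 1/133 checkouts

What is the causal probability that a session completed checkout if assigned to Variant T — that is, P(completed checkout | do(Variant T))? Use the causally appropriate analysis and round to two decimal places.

Within every traffic source level Variant T has the higher rate, yet pooled Variant R does — Simpson's reversal.
Traffic source is set before the variant has any effect — it is not caused by the variant — and it independently drives the outcome. That makes it a confounder, so the causal comparison is within traffic source levels.
Standardising Variant T to the population traffic source mix: 0.652·28/50 + 0.348·34/250 = 0.412.

0.41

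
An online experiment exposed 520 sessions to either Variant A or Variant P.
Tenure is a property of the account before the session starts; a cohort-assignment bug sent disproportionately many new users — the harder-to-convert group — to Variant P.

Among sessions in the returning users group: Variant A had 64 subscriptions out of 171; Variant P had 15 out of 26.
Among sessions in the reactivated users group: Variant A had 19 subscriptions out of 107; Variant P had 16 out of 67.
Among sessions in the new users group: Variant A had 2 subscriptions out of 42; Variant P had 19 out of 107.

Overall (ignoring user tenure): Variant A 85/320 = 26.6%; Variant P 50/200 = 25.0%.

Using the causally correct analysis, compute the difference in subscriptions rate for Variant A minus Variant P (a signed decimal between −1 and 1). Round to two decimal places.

-0.13

User tenure is set before the variant has any effect — it is not caused by the variant — and it independently drives the outcome. That makes it a confounder, so the causal comparison is within user tenure levels.
Adjusting over the population distribution of user tenure: 0.379·(0.374−0.577) + 0.335·(0.178−0.239) + 0.287·(0.048−0.178) = -0.135.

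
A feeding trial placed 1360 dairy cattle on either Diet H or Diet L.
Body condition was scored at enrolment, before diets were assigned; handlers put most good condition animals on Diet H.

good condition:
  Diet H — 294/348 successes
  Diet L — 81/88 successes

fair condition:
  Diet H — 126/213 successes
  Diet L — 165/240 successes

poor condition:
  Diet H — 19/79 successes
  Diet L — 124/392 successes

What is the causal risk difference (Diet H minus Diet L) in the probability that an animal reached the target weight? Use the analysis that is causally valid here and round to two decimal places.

The starting body condition-specific comparison favours Diet L throughout, but the pooled figures favour Diet H. The question is whether to condition on starting body condition.
The imbalance in starting body condition arose from how dairy cattle were allocated, not from anything the diet did; and starting body condition independently affects the outcome. The pooled gap is confounded — condition on starting body condition.
Adjusting over the population distribution of starting body condition: 0.321·(0.845−0.920) + 0.333·(0.592−0.688) + 0.346·(0.241−0.316) = -0.082.

-0.08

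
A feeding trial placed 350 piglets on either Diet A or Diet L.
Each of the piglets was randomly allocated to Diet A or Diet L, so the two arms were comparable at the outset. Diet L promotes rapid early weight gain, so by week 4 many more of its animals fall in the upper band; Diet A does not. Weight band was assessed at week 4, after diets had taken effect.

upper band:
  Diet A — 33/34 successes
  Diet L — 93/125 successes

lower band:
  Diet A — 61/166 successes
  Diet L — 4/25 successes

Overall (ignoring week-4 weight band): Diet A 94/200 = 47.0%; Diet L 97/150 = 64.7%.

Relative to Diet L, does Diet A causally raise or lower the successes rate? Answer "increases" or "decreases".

The stratified and pooled comparisons disagree (Diet A wins within each week-4 weight band; Diet L wins overall), so the answer turns on the causal role of week-4 weight band.
Because the diet influences week-4 weight band, week-4 weight band is a post-treatment mediator, not a confounder. Stratifying on it would bias the estimate; the causal effect is the crude pooled difference.
Pooled: Diet A 47.0% vs Diet L 64.7%; Diet L is higher overall.

decreases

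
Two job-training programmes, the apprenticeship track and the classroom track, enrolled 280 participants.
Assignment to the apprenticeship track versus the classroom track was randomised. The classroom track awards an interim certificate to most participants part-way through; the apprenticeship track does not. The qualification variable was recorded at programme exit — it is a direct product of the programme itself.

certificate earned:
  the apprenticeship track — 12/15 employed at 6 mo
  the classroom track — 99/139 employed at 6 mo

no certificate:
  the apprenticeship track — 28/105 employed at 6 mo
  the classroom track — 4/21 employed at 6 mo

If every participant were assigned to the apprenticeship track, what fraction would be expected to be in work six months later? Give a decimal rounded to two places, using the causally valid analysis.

0.33

Qualification attained during the programme is downstream of the programme. One should not condition on a consequence of treatment, so the overall rates are the right comparison.
So P(outcome | do(the apprenticeship track)) is just the pooled rate for the apprenticeship track: 40/120 = 0.333.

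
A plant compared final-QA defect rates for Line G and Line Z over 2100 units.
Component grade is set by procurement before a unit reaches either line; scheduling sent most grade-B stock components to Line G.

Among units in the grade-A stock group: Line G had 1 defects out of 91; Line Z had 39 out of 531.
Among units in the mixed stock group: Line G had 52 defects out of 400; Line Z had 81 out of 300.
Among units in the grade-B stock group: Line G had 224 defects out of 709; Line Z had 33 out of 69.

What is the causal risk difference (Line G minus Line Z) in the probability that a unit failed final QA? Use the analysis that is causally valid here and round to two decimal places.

Component grade is set before the line has any effect — it is not caused by the line — and it independently drives the outcome. That makes it a confounder, so the causal comparison is within component grade levels.
Adjusting over the population distribution of component grade: 0.296·(0.011−0.073) + 0.333·(0.130−0.270) + 0.370·(0.316−0.478) = -0.125.

-0.13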